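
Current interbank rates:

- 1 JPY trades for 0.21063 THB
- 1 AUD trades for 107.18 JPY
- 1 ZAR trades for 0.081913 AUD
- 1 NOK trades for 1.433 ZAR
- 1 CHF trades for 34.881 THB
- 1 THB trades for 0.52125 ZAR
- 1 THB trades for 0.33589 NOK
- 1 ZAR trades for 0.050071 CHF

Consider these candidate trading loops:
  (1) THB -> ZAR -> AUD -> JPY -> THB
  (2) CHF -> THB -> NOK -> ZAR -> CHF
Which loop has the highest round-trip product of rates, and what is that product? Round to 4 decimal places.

(1) 0.52125 × 0.081913 × 107.18 × 0.21063 = 0.96390
(2) 34.881 × 0.33589 × 1.433 × 0.050071 = 0.84066
Highest is cycle (1) at 0.9639 (≤1, no arbitrage).

0.9639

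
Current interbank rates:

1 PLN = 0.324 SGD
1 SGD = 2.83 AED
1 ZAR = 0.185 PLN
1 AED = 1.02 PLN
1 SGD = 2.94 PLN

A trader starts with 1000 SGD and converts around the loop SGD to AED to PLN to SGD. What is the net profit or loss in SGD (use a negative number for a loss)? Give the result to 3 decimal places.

-64.742

1000 SGD × 2.83 = 2830 AED
2830 AED × 1.02 = 2886.6 PLN
2886.6 PLN × 0.324 = 935.2584 SGD
Net change: 935.2584 − 1000 = -64.7416 SGD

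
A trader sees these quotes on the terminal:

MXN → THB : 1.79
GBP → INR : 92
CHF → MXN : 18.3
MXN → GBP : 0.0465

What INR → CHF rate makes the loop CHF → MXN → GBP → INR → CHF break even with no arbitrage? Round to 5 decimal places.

0.01277

Known legs of the cycle: 18.3 × 0.0465 × 92 = 78.2874
For no arbitrage the full-cycle product must be 1, so the missing rate is 1 / 78.2874 ≈ 0.0127734.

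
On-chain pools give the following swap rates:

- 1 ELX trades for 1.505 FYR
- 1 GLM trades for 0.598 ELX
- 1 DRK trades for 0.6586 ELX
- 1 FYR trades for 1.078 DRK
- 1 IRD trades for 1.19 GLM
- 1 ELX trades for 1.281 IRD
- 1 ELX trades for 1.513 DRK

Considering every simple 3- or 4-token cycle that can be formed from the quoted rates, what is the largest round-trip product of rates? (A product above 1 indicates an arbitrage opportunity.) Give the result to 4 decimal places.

FYR→DRK→ELX→FYR: 1.078 × 0.6586 × 1.505 = 1.06851
GLM→ELX→IRD→GLM: 0.598 × 1.281 × 1.19 = 0.91159
Maximum is FYR→DRK→ELX→FYR at 1.0685; arbitrage exists.

1.0685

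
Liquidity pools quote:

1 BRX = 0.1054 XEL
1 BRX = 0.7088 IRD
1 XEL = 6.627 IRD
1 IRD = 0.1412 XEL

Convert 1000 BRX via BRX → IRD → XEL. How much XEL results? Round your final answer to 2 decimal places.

1000 BRX × 0.7088 = 708.8 IRD
708.8 IRD × 0.1412 = 100.08256 XEL

100.08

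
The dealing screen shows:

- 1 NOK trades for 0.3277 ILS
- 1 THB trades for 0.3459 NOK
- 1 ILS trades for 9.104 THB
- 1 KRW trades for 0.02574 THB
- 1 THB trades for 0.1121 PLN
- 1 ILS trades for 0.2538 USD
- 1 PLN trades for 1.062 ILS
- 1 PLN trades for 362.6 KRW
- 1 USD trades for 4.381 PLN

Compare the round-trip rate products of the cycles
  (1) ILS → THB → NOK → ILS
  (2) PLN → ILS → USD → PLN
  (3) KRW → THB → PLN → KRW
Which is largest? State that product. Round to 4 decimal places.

(1) 9.104 × 0.3459 × 0.3277 = 1.03195
(2) 1.062 × 0.2538 × 4.381 = 1.18084
(3) 0.02574 × 0.1121 × 362.6 = 1.04627
Highest is cycle (2) at 1.1808 (>1, arbitrage).

1.1808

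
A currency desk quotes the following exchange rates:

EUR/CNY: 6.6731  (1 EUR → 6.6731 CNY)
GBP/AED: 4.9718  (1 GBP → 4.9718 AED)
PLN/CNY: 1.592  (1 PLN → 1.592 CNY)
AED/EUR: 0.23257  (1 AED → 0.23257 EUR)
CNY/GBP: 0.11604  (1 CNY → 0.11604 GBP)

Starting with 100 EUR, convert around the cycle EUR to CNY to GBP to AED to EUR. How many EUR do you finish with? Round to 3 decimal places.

100 EUR × 6.6731 = 667.31 CNY
667.31 CNY × 0.11604 = 77.4346524 GBP
77.4346524 GBP × 4.9718 = 384.98960480232 AED
384.98960480232 AED × 0.23257 = 89.5370323888755624 EUR

89.537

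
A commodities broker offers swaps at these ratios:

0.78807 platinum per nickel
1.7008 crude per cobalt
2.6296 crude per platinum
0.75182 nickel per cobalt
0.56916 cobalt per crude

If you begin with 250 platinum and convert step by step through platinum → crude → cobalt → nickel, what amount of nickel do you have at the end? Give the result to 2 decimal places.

281.31

250 platinum × 2.6296 = 657.4 crude
657.4 crude × 0.56916 = 374.165784 cobalt
374.165784 cobalt × 0.75182 = 281.30531972688 nickel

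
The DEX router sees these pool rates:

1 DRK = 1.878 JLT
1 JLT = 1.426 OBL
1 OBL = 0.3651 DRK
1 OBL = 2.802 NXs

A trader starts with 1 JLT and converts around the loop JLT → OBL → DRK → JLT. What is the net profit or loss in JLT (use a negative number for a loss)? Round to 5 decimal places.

-0.02225

1 JLT × 1.426 = 1.426 OBL
1.426 OBL × 0.3651 = 0.5206326 DRK
0.5206326 DRK × 1.878 = 0.9777480228 JLT
Net change: 0.9777480228 − 1 = -0.0222519772 JLT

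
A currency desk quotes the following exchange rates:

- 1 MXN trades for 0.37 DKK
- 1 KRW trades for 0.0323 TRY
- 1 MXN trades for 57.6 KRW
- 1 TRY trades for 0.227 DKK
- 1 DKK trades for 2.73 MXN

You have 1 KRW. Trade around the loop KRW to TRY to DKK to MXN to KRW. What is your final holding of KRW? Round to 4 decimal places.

1.1530

1 KRW × 0.0323 = 0.0323 TRY
0.0323 TRY × 0.227 = 0.0073321 DKK
0.0073321 DKK × 2.73 = 0.020016633 MXN
0.020016633 MXN × 57.6 = 1.1529580608 KRW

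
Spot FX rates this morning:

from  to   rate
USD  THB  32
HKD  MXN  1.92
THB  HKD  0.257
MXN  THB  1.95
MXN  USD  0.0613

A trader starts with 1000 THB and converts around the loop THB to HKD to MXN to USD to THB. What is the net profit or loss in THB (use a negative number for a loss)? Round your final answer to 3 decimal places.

-32.068

1000 THB × 0.257 = 257 HKD
257 HKD × 1.92 = 493.44 MXN
493.44 MXN × 0.0613 = 30.247872 USD
30.247872 USD × 32 = 967.931904 THB
Net change: 967.931904 − 1000 = -32.068096 THB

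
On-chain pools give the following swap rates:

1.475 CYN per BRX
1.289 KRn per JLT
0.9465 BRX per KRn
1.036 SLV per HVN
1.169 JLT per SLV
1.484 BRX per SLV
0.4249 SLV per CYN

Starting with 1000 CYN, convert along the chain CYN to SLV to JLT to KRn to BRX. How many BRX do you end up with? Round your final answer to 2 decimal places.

606.00

1000 CYN × 0.4249 = 424.9 SLV
424.9 SLV × 1.169 = 496.7081 JLT
496.7081 JLT × 1.289 = 640.2567409 KRn
640.2567409 KRn × 0.9465 = 606.00300526185 BRX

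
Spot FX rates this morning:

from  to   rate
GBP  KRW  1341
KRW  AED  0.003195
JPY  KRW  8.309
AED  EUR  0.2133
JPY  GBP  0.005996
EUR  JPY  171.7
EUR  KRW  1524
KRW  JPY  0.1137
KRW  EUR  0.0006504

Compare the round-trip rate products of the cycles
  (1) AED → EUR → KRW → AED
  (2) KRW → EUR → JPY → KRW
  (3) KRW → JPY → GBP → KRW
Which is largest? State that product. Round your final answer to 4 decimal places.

1.0386

(1) 0.2133 × 1524 × 0.003195 = 1.03860
(2) 0.0006504 × 171.7 × 8.309 = 0.92790
(3) 0.1137 × 0.005996 × 1341 = 0.91422
Highest is cycle (1) at 1.0386 (>1, arbitrage).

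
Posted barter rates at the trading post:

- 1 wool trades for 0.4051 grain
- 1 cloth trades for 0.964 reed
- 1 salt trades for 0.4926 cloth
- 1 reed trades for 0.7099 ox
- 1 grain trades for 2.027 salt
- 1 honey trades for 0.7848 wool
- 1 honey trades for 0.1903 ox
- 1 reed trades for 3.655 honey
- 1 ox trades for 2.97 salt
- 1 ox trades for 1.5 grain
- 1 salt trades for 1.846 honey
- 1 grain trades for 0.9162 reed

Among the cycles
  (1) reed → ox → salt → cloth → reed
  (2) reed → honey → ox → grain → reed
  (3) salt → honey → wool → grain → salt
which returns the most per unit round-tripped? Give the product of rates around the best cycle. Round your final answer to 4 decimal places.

1.1896

(1) 0.7099 × 2.97 × 0.4926 × 0.964 = 1.00121
(2) 3.655 × 0.1903 × 1.5 × 0.9162 = 0.95589
(3) 1.846 × 0.7848 × 0.4051 × 2.027 = 1.18962
Highest is cycle (3) at 1.1896 (>1, arbitrage).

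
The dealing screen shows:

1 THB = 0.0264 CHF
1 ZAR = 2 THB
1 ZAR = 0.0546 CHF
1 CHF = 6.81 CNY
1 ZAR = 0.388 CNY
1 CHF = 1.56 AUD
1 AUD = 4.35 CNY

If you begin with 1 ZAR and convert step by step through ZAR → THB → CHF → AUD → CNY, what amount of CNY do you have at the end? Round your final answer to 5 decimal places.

1 ZAR × 2 = 2 THB
2 THB × 0.0264 = 0.0528 CHF
0.0528 CHF × 1.56 = 0.082368 AUD
0.082368 AUD × 4.35 = 0.3583008 CNY

0.35830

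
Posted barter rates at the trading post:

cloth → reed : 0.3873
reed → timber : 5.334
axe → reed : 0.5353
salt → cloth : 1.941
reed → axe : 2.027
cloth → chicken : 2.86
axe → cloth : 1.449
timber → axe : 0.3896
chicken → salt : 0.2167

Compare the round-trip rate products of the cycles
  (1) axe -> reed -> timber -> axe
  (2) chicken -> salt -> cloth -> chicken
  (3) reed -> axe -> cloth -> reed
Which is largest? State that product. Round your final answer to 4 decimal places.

(1) 0.5353 × 5.334 × 0.3896 = 1.11242
(2) 0.2167 × 1.941 × 2.86 = 1.20296
(3) 2.027 × 1.449 × 0.3873 = 1.13755
Highest is cycle (2) at 1.2030 (>1, arbitrage).

1.2030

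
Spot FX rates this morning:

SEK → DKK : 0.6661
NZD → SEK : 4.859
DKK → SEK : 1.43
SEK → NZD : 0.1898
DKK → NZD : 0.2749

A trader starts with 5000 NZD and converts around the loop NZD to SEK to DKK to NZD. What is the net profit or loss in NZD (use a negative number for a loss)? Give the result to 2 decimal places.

-551.32

5000 NZD × 4.859 = 24295 SEK
24295 SEK × 0.6661 = 16182.8995 DKK
16182.8995 DKK × 0.2749 = 4448.67907255 NZD
Net change: 4448.67907255 − 5000 = -551.32092745 NZD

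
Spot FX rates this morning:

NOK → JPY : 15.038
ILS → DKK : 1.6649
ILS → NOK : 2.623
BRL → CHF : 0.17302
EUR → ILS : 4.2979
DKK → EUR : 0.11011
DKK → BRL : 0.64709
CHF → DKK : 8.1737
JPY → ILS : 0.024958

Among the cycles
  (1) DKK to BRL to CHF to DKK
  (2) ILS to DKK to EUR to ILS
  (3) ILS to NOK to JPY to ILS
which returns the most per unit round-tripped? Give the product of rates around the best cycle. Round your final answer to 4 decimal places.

0.9845

(1) 0.64709 × 0.17302 × 8.1737 = 0.91512
(2) 1.6649 × 0.11011 × 4.2979 = 0.78790
(3) 2.623 × 15.038 × 0.024958 = 0.98446
Highest is cycle (3) at 0.9845 (≤1, no arbitrage).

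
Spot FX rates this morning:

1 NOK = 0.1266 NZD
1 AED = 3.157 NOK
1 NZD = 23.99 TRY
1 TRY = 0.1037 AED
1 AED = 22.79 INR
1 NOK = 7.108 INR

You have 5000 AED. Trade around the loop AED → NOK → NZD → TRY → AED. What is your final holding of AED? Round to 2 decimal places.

4971.50

5000 AED × 3.157 = 15785 NOK
15785 NOK × 0.1266 = 1998.381 NZD
1998.381 NZD × 23.99 = 47941.16019 TRY
47941.16019 TRY × 0.1037 = 4971.498311703 AED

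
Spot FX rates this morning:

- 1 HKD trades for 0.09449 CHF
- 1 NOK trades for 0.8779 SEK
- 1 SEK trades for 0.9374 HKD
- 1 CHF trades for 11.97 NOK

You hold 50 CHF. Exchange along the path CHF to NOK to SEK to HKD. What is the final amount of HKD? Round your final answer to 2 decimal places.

50 CHF × 11.97 = 598.5 NOK
598.5 NOK × 0.8779 = 525.42315 SEK
525.42315 SEK × 0.9374 = 492.53166081 HKD

492.53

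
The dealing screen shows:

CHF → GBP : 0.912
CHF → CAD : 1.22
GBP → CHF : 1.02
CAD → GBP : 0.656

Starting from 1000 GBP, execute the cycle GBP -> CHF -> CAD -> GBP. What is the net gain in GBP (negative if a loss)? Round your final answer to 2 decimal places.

-183.67

1000 GBP × 1.02 = 1020 CHF
1020 CHF × 1.22 = 1244.4 CAD
1244.4 CAD × 0.656 = 816.3264 GBP
Net change: 816.3264 − 1000 = -183.6736 GBP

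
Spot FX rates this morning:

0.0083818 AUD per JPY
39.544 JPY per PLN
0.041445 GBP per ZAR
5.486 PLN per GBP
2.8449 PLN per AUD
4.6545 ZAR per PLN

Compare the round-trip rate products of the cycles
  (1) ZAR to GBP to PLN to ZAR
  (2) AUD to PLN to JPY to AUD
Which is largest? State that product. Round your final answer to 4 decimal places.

(1) 0.041445 × 5.486 × 4.6545 = 1.05828
(2) 2.8449 × 39.544 × 0.0083818 = 0.94294
Highest is cycle (1) at 1.0583 (>1, arbitrage).

1.0583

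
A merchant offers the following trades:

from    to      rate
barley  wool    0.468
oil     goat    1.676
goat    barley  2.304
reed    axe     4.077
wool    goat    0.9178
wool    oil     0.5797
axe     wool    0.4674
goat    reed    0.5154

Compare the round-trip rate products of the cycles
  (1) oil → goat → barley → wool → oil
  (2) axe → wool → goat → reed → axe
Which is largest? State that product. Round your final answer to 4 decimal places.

1.0476

(1) 1.676 × 2.304 × 0.468 × 0.5797 = 1.04762
(2) 0.4674 × 0.9178 × 0.5154 × 4.077 = 0.90141
Highest is cycle (1) at 1.0476 (>1, arbitrage).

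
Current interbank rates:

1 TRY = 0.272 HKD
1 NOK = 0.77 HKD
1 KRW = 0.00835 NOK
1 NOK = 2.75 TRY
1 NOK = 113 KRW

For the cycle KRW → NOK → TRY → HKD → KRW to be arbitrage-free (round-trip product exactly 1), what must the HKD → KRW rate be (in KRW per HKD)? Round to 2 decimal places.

160.11

Known legs of the cycle: 0.00835 × 2.75 × 0.272 = 0.0062458
For no arbitrage the full-cycle product must be 1, so the missing rate is 1 / 0.0062458 ≈ 160.1076.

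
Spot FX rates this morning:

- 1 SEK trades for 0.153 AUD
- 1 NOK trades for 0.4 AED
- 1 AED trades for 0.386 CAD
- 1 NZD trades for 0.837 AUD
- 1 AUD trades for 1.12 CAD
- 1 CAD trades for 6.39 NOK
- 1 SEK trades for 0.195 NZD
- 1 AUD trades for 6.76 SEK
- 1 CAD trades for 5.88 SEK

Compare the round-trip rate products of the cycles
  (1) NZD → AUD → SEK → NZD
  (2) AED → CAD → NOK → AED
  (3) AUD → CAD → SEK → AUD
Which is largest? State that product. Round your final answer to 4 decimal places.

(1) 0.837 × 6.76 × 0.195 = 1.10333
(2) 0.386 × 6.39 × 0.4 = 0.98662
(3) 1.12 × 5.88 × 0.153 = 1.00760
Highest is cycle (1) at 1.1033 (>1, arbitrage).

1.1033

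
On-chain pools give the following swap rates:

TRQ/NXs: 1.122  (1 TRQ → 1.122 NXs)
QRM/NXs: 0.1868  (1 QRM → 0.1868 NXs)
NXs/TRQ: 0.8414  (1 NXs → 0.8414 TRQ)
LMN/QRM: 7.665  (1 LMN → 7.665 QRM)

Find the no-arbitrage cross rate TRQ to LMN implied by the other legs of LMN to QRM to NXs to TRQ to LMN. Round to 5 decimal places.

0.83006

Known legs of the cycle: 7.665 × 0.1868 × 0.8414 = 1.2047350308
For no arbitrage the full-cycle product must be 1, so the missing rate is 1 / 1.2047350308 ≈ 0.8300580.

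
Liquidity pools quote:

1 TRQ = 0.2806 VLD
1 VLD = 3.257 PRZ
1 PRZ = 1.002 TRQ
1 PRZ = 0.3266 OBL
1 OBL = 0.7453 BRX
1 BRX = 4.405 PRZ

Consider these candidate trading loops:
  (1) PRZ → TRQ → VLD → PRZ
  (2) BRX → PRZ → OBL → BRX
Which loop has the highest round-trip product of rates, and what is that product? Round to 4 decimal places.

1.0722

(1) 1.002 × 0.2806 × 3.257 = 0.91574
(2) 4.405 × 0.3266 × 0.7453 = 1.07224
Highest is cycle (2) at 1.0722 (>1, arbitrage).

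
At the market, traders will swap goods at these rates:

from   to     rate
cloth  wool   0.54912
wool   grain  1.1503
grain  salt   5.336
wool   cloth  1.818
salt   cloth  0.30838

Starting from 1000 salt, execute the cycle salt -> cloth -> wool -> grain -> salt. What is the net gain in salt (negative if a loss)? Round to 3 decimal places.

1000 salt × 0.30838 = 308.38 cloth
308.38 cloth × 0.54912 = 169.3376256 wool
169.3376256 wool × 1.1503 = 194.78907072768 grain
194.78907072768 grain × 5.336 = 1039.39448140290048 salt
Net change: 1039.39448140290048 − 1000 = 39.39448140290048 salt

39.394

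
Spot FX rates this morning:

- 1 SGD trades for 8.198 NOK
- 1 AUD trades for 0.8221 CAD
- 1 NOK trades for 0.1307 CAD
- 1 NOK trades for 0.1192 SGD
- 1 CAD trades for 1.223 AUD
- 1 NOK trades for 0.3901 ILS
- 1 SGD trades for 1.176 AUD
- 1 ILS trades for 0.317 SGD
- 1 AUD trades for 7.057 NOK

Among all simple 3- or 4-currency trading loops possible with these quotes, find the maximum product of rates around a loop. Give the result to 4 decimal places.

CAD→AUD→NOK→CAD: 1.223 × 7.057 × 0.1307 = 1.12803
ILS→SGD→AUD→NOK→ILS: 0.317 × 1.176 × 7.057 × 0.3901 = 1.02627
ILS→SGD→NOK→ILS: 0.317 × 8.198 × 0.3901 = 1.01378
SGD→AUD→NOK→SGD: 1.176 × 7.057 × 0.1192 = 0.98924
Maximum is CAD→AUD→NOK→CAD at 1.1280; arbitrage exists.

1.1280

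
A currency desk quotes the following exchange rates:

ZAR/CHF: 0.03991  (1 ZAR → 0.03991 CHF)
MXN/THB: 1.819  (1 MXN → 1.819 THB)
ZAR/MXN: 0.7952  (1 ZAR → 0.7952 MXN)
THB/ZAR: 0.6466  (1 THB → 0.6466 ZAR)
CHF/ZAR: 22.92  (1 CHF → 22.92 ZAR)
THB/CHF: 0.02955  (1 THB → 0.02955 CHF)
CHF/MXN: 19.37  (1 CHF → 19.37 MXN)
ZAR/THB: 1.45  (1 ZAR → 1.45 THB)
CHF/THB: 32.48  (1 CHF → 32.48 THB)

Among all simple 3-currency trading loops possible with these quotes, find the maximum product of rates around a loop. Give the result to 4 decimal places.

MXN→THB→CHF→MXN: 1.819 × 0.02955 × 19.37 = 1.04117
ZAR→THB→CHF→ZAR: 1.45 × 0.02955 × 22.92 = 0.98206
ZAR→MXN→THB→ZAR: 0.7952 × 1.819 × 0.6466 = 0.93529
ZAR→CHF→THB→ZAR: 0.03991 × 32.48 × 0.6466 = 0.83817
Maximum is MXN→THB→CHF→MXN at 1.0412; arbitrage exists.

1.0412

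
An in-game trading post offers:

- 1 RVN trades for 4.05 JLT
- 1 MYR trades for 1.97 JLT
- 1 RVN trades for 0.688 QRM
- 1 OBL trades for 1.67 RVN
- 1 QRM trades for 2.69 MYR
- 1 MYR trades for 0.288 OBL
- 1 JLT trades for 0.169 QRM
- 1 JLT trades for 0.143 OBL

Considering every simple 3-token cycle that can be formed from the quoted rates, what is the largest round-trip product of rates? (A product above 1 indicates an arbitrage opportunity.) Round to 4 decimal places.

0.9672

OBL→RVN→JLT→OBL: 1.67 × 4.05 × 0.143 = 0.96718
JLT→QRM→MYR→JLT: 0.169 × 2.69 × 1.97 = 0.89558
Maximum is OBL→RVN→JLT→OBL at 0.9672; no arbitrage — every cycle loses value.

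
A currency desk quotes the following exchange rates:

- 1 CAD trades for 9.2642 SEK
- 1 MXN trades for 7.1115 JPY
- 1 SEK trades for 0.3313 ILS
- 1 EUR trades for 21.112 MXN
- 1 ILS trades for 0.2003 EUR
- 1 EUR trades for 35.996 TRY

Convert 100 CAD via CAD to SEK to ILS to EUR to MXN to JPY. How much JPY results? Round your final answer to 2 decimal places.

9229.98

100 CAD × 9.2642 = 926.42 SEK
926.42 SEK × 0.3313 = 306.922946 ILS
306.922946 ILS × 0.2003 = 61.4766660838 EUR
61.4766660838 EUR × 21.112 = 1297.8953743611856 MXN
1297.8953743611856 MXN × 7.1115 = 9229.9829547695713944 JPY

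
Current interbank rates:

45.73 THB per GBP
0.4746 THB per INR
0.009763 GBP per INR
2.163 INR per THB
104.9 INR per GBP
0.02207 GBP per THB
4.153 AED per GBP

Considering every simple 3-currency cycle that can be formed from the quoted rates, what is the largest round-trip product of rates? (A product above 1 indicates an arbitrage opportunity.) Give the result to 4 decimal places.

THB→GBP→INR→THB: 0.02207 × 104.9 × 0.4746 = 1.09877
THB→INR→GBP→THB: 2.163 × 0.009763 × 45.73 = 0.96570
Maximum is THB→GBP→INR→THB at 1.0988; arbitrage exists.

1.0988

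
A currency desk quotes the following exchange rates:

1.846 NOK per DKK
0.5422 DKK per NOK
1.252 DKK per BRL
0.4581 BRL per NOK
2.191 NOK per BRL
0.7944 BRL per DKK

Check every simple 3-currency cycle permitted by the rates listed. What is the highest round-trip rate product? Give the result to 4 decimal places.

BRL→DKK→NOK→BRL: 1.252 × 1.846 × 0.4581 = 1.05876
BRL→NOK→DKK→BRL: 2.191 × 0.5422 × 0.7944 = 0.94372
Maximum is BRL→DKK→NOK→BRL at 1.0588; arbitrage exists.

1.0588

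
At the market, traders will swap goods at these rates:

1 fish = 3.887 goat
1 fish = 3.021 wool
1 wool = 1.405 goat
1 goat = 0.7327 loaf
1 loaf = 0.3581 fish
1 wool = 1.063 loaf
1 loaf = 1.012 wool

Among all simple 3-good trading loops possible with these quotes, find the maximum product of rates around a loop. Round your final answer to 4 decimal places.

1.1500

fish→wool→loaf→fish: 3.021 × 1.063 × 0.3581 = 1.14997
loaf→wool→goat→loaf: 1.012 × 1.405 × 0.7327 = 1.04180
fish→goat→loaf→fish: 3.887 × 0.7327 × 0.3581 = 1.01987
Maximum is fish→wool→loaf→fish at 1.1500; arbitrage exists.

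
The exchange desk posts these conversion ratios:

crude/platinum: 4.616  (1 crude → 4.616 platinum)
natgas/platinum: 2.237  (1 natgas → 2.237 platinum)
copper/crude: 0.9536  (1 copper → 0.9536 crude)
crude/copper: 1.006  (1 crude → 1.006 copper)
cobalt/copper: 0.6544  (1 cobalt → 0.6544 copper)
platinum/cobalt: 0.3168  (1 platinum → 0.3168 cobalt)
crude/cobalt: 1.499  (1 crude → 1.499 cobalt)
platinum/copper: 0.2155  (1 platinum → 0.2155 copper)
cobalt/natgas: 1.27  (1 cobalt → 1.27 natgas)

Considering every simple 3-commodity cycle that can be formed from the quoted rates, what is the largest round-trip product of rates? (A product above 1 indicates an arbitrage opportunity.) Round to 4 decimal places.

crude→platinum→copper→crude: 4.616 × 0.2155 × 0.9536 = 0.94859
crude→cobalt→copper→crude: 1.499 × 0.6544 × 0.9536 = 0.93543
platinum→cobalt→natgas→platinum: 0.3168 × 1.27 × 2.237 = 0.90003
Maximum is crude→platinum→copper→crude at 0.9486; no arbitrage — every cycle loses value.

0.9486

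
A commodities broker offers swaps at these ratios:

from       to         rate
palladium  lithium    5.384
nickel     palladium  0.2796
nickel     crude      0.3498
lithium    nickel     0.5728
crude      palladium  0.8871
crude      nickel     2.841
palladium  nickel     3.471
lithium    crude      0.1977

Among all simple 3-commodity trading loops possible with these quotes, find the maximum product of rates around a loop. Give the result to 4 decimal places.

1.0771

palladium→nickel→crude→palladium: 3.471 × 0.3498 × 0.8871 = 1.07708
palladium→lithium→crude→palladium: 5.384 × 0.1977 × 0.8871 = 0.94424
palladium→lithium→nickel→palladium: 5.384 × 0.5728 × 0.2796 = 0.86227
Maximum is palladium→nickel→crude→palladium at 1.0771; arbitrage exists.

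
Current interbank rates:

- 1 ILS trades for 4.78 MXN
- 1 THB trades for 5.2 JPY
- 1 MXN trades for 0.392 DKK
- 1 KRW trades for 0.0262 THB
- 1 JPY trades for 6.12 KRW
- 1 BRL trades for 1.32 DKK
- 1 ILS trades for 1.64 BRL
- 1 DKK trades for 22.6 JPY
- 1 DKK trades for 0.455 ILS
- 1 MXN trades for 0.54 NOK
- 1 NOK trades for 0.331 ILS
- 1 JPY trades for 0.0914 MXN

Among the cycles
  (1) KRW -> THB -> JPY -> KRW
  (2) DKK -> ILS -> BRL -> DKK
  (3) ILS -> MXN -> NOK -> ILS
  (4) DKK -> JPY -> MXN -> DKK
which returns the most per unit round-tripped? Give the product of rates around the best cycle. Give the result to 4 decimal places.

0.9850

(1) 0.0262 × 5.2 × 6.12 = 0.83379
(2) 0.455 × 1.64 × 1.32 = 0.98498
(3) 4.78 × 0.54 × 0.331 = 0.85438
(4) 22.6 × 0.0914 × 0.392 = 0.80973
Highest is cycle (2) at 0.9850 (≤1, no arbitrage).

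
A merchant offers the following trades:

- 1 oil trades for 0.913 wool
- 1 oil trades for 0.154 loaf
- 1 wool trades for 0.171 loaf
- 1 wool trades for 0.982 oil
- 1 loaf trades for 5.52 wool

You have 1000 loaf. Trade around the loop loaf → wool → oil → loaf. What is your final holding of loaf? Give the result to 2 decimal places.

1000 loaf × 5.52 = 5520 wool
5520 wool × 0.982 = 5420.64 oil
5420.64 oil × 0.154 = 834.77856 loaf

834.78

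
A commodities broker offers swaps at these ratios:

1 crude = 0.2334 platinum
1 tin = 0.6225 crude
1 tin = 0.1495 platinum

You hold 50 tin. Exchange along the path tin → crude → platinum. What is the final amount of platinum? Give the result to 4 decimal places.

50 tin × 0.6225 = 31.125 crude
31.125 crude × 0.2334 = 7.264575 platinum

7.2646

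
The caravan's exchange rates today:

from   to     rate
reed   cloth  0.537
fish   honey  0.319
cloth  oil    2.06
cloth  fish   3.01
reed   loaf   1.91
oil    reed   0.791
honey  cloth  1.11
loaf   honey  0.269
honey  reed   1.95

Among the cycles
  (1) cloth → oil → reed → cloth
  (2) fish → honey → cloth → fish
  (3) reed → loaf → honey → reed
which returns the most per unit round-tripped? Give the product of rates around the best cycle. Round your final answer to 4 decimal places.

(1) 2.06 × 0.791 × 0.537 = 0.87502
(2) 0.319 × 1.11 × 3.01 = 1.06581
(3) 1.91 × 0.269 × 1.95 = 1.00189
Highest is cycle (2) at 1.0658 (>1, arbitrage).

1.0658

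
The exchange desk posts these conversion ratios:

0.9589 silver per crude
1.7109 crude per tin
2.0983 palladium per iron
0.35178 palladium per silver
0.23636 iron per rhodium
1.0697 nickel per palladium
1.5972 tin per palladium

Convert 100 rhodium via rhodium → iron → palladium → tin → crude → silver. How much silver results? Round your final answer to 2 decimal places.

100 rhodium × 0.23636 = 23.636 iron
23.636 iron × 2.0983 = 49.5954188 palladium
49.5954188 palladium × 1.5972 = 79.21380290736 tin
79.21380290736 tin × 1.7109 = 135.526895394202224 crude
135.526895394202224 crude × 0.9589 = 129.9567399935005125936 silver

129.96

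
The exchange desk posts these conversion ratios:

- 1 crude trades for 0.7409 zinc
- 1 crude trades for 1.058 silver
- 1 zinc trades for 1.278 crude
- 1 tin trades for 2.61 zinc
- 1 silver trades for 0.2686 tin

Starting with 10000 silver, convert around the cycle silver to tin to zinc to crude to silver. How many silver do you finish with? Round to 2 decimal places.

9479.01

10000 silver × 0.2686 = 2686 tin
2686 tin × 2.61 = 7010.46 zinc
7010.46 zinc × 1.278 = 8959.36788 crude
8959.36788 crude × 1.058 = 9479.01121704 silver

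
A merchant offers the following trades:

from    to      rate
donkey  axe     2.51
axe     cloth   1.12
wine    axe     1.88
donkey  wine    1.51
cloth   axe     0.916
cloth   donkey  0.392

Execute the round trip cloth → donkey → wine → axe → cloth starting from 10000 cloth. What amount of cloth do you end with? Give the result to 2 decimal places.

10000 cloth × 0.392 = 3920 donkey
3920 donkey × 1.51 = 5919.2 wine
5919.2 wine × 1.88 = 11128.096 axe
11128.096 axe × 1.12 = 12463.46752 cloth

12463.47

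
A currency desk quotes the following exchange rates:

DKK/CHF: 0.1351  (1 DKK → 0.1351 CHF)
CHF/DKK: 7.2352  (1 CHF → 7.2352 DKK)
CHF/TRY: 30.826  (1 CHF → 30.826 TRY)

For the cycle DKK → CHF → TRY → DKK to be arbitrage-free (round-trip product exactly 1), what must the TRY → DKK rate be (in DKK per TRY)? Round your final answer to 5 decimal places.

Known legs of the cycle: 0.1351 × 30.826 = 4.1645926
For no arbitrage the full-cycle product must be 1, so the missing rate is 1 / 4.1645926 ≈ 0.2401195.

0.24012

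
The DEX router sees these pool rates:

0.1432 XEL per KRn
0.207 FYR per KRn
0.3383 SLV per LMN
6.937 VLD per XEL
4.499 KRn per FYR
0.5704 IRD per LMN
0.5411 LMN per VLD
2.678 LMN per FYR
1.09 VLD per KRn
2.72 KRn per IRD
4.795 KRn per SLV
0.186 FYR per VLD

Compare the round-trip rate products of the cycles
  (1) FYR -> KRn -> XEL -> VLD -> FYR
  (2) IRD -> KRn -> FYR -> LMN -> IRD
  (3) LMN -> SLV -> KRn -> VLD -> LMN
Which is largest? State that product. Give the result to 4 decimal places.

0.9567

(1) 4.499 × 0.1432 × 6.937 × 0.186 = 0.83127
(2) 2.72 × 0.207 × 2.678 × 0.5704 = 0.86006
(3) 0.3383 × 4.795 × 1.09 × 0.5411 = 0.95674
Highest is cycle (3) at 0.9567 (≤1, no arbitrage).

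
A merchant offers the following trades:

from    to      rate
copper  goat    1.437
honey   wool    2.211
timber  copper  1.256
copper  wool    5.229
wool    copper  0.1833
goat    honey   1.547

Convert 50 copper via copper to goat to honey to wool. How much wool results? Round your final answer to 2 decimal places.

50 copper × 1.437 = 71.85 goat
71.85 goat × 1.547 = 111.15195 honey
111.15195 honey × 2.211 = 245.75696145 wool

245.76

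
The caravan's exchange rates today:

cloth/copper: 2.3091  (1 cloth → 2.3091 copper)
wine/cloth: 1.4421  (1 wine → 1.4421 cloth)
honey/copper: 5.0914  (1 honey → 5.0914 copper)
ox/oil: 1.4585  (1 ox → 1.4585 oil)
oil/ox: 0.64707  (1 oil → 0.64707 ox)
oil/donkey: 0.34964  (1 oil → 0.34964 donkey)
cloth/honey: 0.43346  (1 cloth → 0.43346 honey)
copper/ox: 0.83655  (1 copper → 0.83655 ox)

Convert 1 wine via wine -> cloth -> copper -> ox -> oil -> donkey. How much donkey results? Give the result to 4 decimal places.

1.4206

1 wine × 1.4421 = 1.4421 cloth
1.4421 cloth × 2.3091 = 3.32995311 copper
3.32995311 copper × 0.83655 = 2.7856722741705 ox
2.7856722741705 ox × 1.4585 = 4.06290301187767425 oil
4.06290301187767425 oil × 0.34964 = 1.42055340907291002477 donkey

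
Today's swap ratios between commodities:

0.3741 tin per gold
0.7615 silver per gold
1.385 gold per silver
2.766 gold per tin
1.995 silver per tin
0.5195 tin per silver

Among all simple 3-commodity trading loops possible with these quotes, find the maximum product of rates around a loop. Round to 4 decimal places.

1.0942

tin→gold→silver→tin: 2.766 × 0.7615 × 0.5195 = 1.09423
tin→silver→gold→tin: 1.995 × 1.385 × 0.3741 = 1.03367
Maximum is tin→gold→silver→tin at 1.0942; arbitrage exists.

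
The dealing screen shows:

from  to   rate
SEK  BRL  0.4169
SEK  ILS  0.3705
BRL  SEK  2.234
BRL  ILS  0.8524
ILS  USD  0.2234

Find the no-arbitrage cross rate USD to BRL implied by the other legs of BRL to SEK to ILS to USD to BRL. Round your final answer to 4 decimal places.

Known legs of the cycle: 2.234 × 0.3705 × 0.2234 = 0.1849075098
For no arbitrage the full-cycle product must be 1, so the missing rate is 1 / 0.1849075098 ≈ 5.408109.

5.4081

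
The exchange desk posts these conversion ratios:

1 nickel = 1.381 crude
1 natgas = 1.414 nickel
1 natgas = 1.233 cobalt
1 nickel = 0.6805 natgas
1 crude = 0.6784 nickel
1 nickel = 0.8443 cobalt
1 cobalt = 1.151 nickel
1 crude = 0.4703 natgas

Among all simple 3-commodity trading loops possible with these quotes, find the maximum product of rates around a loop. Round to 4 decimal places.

cobalt→nickel→natgas→cobalt: 1.151 × 0.6805 × 1.233 = 0.96575
crude→natgas→nickel→crude: 0.4703 × 1.414 × 1.381 = 0.91837
Maximum is cobalt→nickel→natgas→cobalt at 0.9658; no arbitrage — every cycle loses value.

0.9658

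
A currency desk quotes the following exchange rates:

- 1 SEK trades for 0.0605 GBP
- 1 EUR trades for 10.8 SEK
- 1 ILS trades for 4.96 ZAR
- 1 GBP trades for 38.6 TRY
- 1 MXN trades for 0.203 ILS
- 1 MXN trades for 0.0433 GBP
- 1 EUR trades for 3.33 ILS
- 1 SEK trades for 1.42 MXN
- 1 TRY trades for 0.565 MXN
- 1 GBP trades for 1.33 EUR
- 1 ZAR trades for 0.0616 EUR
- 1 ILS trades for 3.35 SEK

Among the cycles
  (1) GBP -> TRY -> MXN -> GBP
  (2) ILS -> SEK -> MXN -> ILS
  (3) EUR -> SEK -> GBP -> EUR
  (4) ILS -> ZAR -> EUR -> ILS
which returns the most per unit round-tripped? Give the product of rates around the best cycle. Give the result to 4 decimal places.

1.0174

(1) 38.6 × 0.565 × 0.0433 = 0.94433
(2) 3.35 × 1.42 × 0.203 = 0.96567
(3) 10.8 × 0.0605 × 1.33 = 0.86902
(4) 4.96 × 0.0616 × 3.33 = 1.01743
Highest is cycle (4) at 1.0174 (>1, arbitrage).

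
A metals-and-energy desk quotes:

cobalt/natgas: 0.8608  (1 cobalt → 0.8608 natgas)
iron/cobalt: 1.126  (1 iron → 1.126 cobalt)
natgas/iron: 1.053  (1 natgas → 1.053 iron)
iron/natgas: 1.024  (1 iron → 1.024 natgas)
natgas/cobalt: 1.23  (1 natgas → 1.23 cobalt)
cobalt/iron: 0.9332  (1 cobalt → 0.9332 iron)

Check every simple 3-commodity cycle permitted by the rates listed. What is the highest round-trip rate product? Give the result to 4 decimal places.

1.1754

cobalt→iron→natgas→cobalt: 0.9332 × 1.024 × 1.23 = 1.17538
cobalt→natgas→iron→cobalt: 0.8608 × 1.053 × 1.126 = 1.02063
Maximum is cobalt→iron→natgas→cobalt at 1.1754; arbitrage exists.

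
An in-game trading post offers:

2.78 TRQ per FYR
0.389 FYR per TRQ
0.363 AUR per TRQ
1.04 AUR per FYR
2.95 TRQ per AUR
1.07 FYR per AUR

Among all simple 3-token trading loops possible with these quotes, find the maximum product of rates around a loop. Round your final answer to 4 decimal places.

TRQ→FYR→AUR→TRQ: 0.389 × 1.04 × 2.95 = 1.19345
TRQ→AUR→FYR→TRQ: 0.363 × 1.07 × 2.78 = 1.07978
Maximum is TRQ→FYR→AUR→TRQ at 1.1935; arbitrage exists.

1.1935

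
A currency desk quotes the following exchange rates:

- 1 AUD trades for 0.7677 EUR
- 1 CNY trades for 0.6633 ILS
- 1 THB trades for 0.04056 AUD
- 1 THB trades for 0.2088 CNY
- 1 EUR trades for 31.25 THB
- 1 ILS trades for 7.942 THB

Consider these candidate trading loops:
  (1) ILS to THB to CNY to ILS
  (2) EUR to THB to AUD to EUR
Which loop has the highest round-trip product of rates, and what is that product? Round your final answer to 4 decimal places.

(1) 7.942 × 0.2088 × 0.6633 = 1.09994
(2) 31.25 × 0.04056 × 0.7677 = 0.97306
Highest is cycle (1) at 1.0999 (>1, arbitrage).

1.0999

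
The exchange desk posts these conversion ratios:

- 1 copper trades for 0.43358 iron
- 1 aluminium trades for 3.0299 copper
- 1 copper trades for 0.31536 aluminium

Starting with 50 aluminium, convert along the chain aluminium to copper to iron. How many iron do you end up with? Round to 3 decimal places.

50 aluminium × 3.0299 = 151.495 copper
151.495 copper × 0.43358 = 65.6852021 iron

65.685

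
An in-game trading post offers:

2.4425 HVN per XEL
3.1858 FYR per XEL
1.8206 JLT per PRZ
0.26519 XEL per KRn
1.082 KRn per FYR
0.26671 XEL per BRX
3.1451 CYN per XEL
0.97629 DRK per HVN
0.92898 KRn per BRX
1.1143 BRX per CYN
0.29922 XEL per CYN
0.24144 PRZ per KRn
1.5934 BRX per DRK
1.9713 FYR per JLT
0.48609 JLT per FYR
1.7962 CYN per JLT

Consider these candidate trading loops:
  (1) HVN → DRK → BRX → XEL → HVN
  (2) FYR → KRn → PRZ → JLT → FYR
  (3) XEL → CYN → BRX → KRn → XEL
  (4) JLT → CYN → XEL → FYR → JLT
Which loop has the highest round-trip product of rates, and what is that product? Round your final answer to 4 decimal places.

(1) 0.97629 × 1.5934 × 0.26671 × 2.4425 = 1.01339
(2) 1.082 × 0.24144 × 1.8206 × 1.9713 = 0.93757
(3) 3.1451 × 1.1143 × 0.92898 × 0.26519 = 0.86338
(4) 1.7962 × 0.29922 × 3.1858 × 0.48609 = 0.83230
Highest is cycle (1) at 1.0134 (>1, arbitrage).

1.0134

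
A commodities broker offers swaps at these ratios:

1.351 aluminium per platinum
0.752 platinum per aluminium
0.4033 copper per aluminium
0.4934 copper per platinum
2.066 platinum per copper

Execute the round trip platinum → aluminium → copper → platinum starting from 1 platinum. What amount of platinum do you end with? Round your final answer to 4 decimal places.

1 platinum × 1.351 = 1.351 aluminium
1.351 aluminium × 0.4033 = 0.5448583 copper
0.5448583 copper × 2.066 = 1.1256772478 platinum

1.1257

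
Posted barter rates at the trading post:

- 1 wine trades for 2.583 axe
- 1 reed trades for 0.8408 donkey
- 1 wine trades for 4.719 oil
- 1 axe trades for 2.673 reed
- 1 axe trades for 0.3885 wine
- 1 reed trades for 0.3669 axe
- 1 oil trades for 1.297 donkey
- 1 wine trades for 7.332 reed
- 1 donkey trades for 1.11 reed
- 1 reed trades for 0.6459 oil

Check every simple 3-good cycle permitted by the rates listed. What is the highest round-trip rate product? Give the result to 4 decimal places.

1.0451

axe→wine→reed→axe: 0.3885 × 7.332 × 0.3669 = 1.04511
reed→oil→donkey→reed: 0.6459 × 1.297 × 1.11 = 0.92988
Maximum is axe→wine→reed→axe at 1.0451; arbitrage exists.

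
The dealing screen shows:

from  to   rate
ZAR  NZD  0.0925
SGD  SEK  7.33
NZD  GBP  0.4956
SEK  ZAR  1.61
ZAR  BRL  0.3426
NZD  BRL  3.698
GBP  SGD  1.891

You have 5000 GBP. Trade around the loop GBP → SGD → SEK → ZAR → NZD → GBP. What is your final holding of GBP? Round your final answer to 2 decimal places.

5115.22

5000 GBP × 1.891 = 9455 SGD
9455 SGD × 7.33 = 69305.15 SEK
69305.15 SEK × 1.61 = 111581.2915 ZAR
111581.2915 ZAR × 0.0925 = 10321.26946375 NZD
10321.26946375 NZD × 0.4956 = 5115.2211462345 GBP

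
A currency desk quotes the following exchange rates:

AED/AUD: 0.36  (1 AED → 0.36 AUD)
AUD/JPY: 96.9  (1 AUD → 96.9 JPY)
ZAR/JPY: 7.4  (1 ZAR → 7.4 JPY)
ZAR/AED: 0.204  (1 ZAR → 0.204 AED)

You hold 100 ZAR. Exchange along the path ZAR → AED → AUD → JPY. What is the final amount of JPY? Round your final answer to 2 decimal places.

711.63

100 ZAR × 0.204 = 20.4 AED
20.4 AED × 0.36 = 7.344 AUD
7.344 AUD × 96.9 = 711.6336 JPY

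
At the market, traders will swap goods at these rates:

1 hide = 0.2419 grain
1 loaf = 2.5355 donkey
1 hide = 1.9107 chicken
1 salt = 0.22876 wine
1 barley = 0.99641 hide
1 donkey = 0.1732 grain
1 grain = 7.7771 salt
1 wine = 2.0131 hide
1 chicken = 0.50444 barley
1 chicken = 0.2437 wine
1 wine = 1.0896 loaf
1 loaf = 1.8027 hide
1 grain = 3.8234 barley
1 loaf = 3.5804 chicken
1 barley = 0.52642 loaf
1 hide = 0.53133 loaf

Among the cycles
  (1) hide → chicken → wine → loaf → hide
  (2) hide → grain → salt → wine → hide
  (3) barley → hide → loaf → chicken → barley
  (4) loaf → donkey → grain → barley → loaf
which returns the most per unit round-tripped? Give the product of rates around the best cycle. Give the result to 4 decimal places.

0.9562

(1) 1.9107 × 0.2437 × 1.0896 × 1.8027 = 0.91462
(2) 0.2419 × 7.7771 × 0.22876 × 2.0131 = 0.86636
(3) 0.99641 × 0.53133 × 3.5804 × 0.50444 = 0.95619
(4) 2.5355 × 0.1732 × 3.8234 × 0.52642 = 0.88388
Highest is cycle (3) at 0.9562 (≤1, no arbitrage).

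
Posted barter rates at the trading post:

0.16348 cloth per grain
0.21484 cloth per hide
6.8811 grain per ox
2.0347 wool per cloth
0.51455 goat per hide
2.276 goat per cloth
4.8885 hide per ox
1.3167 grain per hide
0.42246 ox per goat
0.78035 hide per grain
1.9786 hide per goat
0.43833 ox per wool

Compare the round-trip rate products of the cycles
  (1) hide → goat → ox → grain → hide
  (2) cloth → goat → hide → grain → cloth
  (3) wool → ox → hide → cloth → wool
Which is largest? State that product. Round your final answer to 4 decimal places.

1.1672

(1) 0.51455 × 0.42246 × 6.8811 × 0.78035 = 1.16724
(2) 2.276 × 1.9786 × 1.3167 × 0.16348 = 0.96935
(3) 0.43833 × 4.8885 × 0.21484 × 2.0347 = 0.93668
Highest is cycle (1) at 1.1672 (>1, arbitrage).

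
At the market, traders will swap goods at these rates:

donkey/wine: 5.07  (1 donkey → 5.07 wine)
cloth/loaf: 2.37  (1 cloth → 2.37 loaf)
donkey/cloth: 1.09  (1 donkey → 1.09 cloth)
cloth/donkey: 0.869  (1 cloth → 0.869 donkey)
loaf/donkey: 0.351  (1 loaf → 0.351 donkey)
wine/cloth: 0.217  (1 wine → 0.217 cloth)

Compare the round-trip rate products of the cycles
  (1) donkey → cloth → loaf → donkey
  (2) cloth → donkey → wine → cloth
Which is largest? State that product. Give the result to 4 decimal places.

(1) 1.09 × 2.37 × 0.351 = 0.90674
(2) 0.869 × 5.07 × 0.217 = 0.95607
Highest is cycle (2) at 0.9561 (≤1, no arbitrage).

0.9561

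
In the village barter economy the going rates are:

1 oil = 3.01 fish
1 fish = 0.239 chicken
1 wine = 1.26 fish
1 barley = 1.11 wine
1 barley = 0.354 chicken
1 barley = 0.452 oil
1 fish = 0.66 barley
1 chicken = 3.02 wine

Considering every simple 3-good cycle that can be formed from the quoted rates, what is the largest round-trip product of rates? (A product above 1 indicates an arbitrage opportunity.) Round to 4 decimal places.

fish→barley→wine→fish: 0.66 × 1.11 × 1.26 = 0.92308
chicken→wine→fish→chicken: 3.02 × 1.26 × 0.239 = 0.90944
fish→barley→oil→fish: 0.66 × 0.452 × 3.01 = 0.89794
Maximum is fish→barley→wine→fish at 0.9231; no arbitrage — every cycle loses value.

0.9231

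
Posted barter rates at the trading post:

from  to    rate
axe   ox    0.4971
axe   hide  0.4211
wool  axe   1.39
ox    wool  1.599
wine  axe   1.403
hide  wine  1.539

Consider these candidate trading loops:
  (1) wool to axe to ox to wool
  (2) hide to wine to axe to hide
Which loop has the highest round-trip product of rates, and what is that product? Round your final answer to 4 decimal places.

1.1049

(1) 1.39 × 0.4971 × 1.599 = 1.10486
(2) 1.539 × 1.403 × 0.4211 = 0.90925
Highest is cycle (1) at 1.1049 (>1, arbitrage).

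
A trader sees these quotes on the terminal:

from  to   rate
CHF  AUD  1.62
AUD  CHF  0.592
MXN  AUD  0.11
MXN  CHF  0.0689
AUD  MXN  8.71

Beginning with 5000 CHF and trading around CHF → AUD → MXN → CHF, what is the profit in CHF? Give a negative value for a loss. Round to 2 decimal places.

5000 CHF × 1.62 = 8100 AUD
8100 AUD × 8.71 = 70551 MXN
70551 MXN × 0.0689 = 4860.9639 CHF
Net change: 4860.9639 − 5000 = -139.0361 CHF

-139.04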